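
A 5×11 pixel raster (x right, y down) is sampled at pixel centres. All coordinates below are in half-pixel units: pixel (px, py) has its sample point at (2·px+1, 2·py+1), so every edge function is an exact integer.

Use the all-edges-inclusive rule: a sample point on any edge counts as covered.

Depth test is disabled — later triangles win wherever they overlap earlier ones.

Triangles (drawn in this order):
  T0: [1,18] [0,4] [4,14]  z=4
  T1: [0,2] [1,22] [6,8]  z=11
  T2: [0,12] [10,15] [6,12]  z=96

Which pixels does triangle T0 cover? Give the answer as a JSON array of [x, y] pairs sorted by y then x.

T0:
  2·area = 46
  edge (1, 18)→(0, 4): d=(-1,-14) inclusive
  edge (0, 4)→(4, 14): d=(4,10) inclusive
  edge (4, 14)→(1, 18): d=(-3,4) inclusive
    (0,3)@(1, 7): e=[11,2,33] → #
    (1,3)@(3, 7): e=[39,-18,25] → ·
    (0,4)@(1, 9): e=[9,10,27] → #
    (1,4)@(3, 9): e=[37,-10,19] → ·
    (0,5)@(1, 11): e=[7,18,21] → #
    (1,5)@(3, 11): e=[35,-2,13] → ·
    (0,6)@(1, 13): e=[5,26,15] → #
    (1,6)@(3, 13): e=[33,6,7] → #
    (2,6)@(5, 13): e=[61,-14,-1] → ·
    (0,7)@(1, 15): e=[3,34,9] → #
    (2,7)@(5, 15): e=[59,-6,-7] → ·
    (0,8)@(1, 17): e=[1,42,3] → #
  covered (8 px):
    · · · · ·
    · · · · ·
    · · · · ·
    # · · · ·
    # · · · ·
    # · · · ·
    # # · · ·
    # # · · ·
    # · · · ·
    · · · · ·
    · · · · ·
T1:
  2·area = 114  (B↔C swapped to make it positive)
  edge (0, 2)→(6, 8): d=(6,6) inclusive
  edge (6, 8)→(1, 22): d=(-5,14) inclusive
  edge (1, 22)→(0, 2): d=(-1,-20) inclusive
    (0,1)@(1, 3): e=[0,95,19] → #  [on edge]
    (1,1)@(3, 3): e=[-12,67,59] → ·
    (0,2)@(1, 5): e=[12,85,17] → #
    (1,2)@(3, 5): e=[0,57,57] → #  [on edge]
    (2,2)@(5, 5): e=[-12,29,97] → ·
    (0,3)@(1, 7): e=[24,75,15] → #
    (2,3)@(5, 7): e=[0,19,95] → #  [on edge]
    (3,3)@(7, 7): e=[-12,-9,135] → ·
    (0,4)@(1, 9): e=[36,65,13] → #
    (3,4)@(7, 9): e=[0,-19,133] → ·  [on edge]
    (0,5)@(1, 11): e=[48,55,11] → #
    (2,5)@(5, 11): e=[24,-1,91] → ·
    (4,5)@(9, 11): e=[0,-57,171] → ·  [on edge]
  covered (18 px):
    · · · · ·
    # · · · ·
    # # · · ·
    # # # · ·
    # # # · ·
    # # · · ·
    # # · · ·
    # # · · ·
    # · · · ·
    # · · · ·
    # · · · ·
T2:
  2·area = 18  (B↔C swapped to make it positive)
  edge (0, 12)→(6, 12): d=(6,0) inclusive
  edge (6, 12)→(10, 15): d=(4,3) inclusive
  edge (10, 15)→(0, 12): d=(-10,-3) inclusive
    (2,6)@(5, 13): e=[6,7,5] → #
    (3,6)@(7, 13): e=[6,1,11] → #
    (4,6)@(9, 13): e=[6,-5,17] → ·
    (2,7)@(5, 15): e=[18,15,-15] → ·
    (3,7)@(7, 15): e=[18,9,-9] → ·
  covered (2 px):
    · · · · ·
    · · · · ·
    · · · · ·
    · · · · ·
    · · · · ·
    · · · · ·
    · · # # ·
    · · · · ·
    · · · · ·
    · · · · ·
    · · · · ·

Final: [[0,3],[0,4],[0,5],[0,6],[1,6],[0,7],[1,7],[0,8]]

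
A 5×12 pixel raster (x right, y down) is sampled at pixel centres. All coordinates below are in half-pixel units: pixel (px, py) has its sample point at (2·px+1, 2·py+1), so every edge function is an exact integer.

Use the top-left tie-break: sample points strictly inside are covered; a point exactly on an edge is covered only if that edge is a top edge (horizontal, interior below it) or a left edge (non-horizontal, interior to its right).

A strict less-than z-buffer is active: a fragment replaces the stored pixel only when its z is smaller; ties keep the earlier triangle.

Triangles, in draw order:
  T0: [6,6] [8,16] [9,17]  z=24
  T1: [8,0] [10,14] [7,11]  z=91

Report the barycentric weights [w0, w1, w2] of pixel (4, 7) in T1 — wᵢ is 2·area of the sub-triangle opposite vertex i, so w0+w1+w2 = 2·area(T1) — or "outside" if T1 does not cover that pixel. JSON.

T0:
  2·area = 8  (B↔C swapped to make it positive)
  edge (6, 6)→(9, 17): d=(3,11) right/bottom  bias=-1
  edge (9, 17)→(8, 16): d=(-1,-1) top-left  bias=+0
  edge (8, 16)→(6, 6): d=(-2,-10) top-left  bias=+0
    (2,0)@(5, 1): e=[-4,12,0] → ·  [on edge]
    (0,4)@(1, 9): e=[64,0,-56] → ·  [on edge]
    (1,5)@(3, 11): e=[48,0,-40] → ·  [on edge]
    (3,5)@(7, 11): e=[4,4,0] → █  [on edge]
    (4,5)@(9, 11): e=[-18,6,20] → ·
    (2,6)@(5, 13): e=[32,0,-24] → ·  [on edge]
    (3,6)@(7, 13): e=[10,2,-4] → ·
    (3,7)@(7, 15): e=[16,0,-8] → ·  [on edge]
    (4,8)@(9, 17): e=[0,0,8] → ·  [on edge]
    (4,10)@(9, 21): e=[12,-4,0] → ·  [on edge]
  covered (1 px):
    · · · · ·
    · · · · ·
    · · · · ·
    · · · · ·
    · · · · ·
    · · · █ ·
    · · · · ·
    · · · · ·
    · · · · ·
    · · · · ·
    · · · · ·
    · · · · ·
T1:
  2·area = 36
  edge (8, 0)→(10, 14): d=(2,14) right/bottom  bias=-1
  edge (10, 14)→(7, 11): d=(-3,-3) top-left  bias=+0
  edge (7, 11)→(8, 0): d=(1,-11) top-left  bias=+0
    (0,2)@(1, 5): e=[108,0,-72] → ·  [on edge]
    (1,3)@(3, 7): e=[84,0,-48] → ·  [on edge]
    (4,3)@(9, 7): e=[0,18,18] → ·  [on edge]
    (2,4)@(5, 9): e=[60,0,-24] → ·  [on edge]
    (4,4)@(9, 9): e=[4,12,20] → █
    (3,5)@(7, 11): e=[36,0,0] → █  [on edge]
    (3,6)@(7, 13): e=[40,-6,2] → ·
    (4,6)@(9, 13): e=[12,0,24] → █  [on edge]
    (4,7)@(9, 15): e=[16,-6,26] → ·
  covered (4 px):
    · · · · ·
    · · · · ·
    · · · · ·
    · · · · ·
    · · · · █
    · · · █ █
    · · · · █
    · · · · ·
    · · · · ·
    · · · · ·
    · · · · ·
    · · · · ·

Result: "outside"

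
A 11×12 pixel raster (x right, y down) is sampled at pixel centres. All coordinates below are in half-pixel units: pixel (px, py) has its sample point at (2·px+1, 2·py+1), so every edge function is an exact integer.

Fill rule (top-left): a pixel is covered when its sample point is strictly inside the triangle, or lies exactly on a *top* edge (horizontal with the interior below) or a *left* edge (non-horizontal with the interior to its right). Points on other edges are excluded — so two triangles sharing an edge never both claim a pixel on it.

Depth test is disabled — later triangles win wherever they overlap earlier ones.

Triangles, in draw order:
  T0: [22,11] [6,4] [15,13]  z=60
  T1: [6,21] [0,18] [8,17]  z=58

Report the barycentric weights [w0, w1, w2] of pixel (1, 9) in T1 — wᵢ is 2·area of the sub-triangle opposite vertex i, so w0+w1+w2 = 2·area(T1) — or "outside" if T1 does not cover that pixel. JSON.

T0:
  2·area = 81  (B↔C swapped to make it positive)
  edge (22, 11)→(15, 13): d=(-7,2) right/bottom  bias=-1
  edge (15, 13)→(6, 4): d=(-9,-9) top-left  bias=+0
  edge (6, 4)→(22, 11): d=(16,7) right/bottom  bias=-1
    (1,0)@(3, 1): e=[108,0,-27] → ·  [on edge]
    (2,1)@(5, 3): e=[90,0,-9] → ·  [on edge]
    (3,2)@(7, 5): e=[72,0,9] → █  [on edge]
    (4,2)@(9, 5): e=[68,18,-5] → ·
    (3,3)@(7, 7): e=[58,-18,41] → ·
    (4,3)@(9, 7): e=[54,0,27] → █  [on edge]
    (5,3)@(11, 7): e=[50,18,13] → █
    (6,3)@(13, 7): e=[46,36,-1] → ·
    (4,4)@(9, 9): e=[40,-18,59] → ·
    (5,4)@(11, 9): e=[36,0,45] → █  [on edge]
    (6,4)@(13, 9): e=[32,18,31] → █
    (7,4)@(15, 9): e=[28,36,17] → █
    (6,5)@(13, 11): e=[18,0,63] → █  [on edge]
    (7,6)@(15, 13): e=[0,0,81] → ·  [on edge]
    (8,7)@(17, 15): e=[-18,0,99] → ·  [on edge]
    (0,8)@(1, 17): e=[0,-162,243] → ·  [on edge]
    (9,8)@(19, 17): e=[-36,0,117] → ·  [on edge]
    (10,9)@(21, 19): e=[-54,0,135] → ·  [on edge]
  covered (12 px):
    · · · · · · · · · · ·
    · · · · · · · · · · ·
    · · · █ · · · · · · ·
    · · · · █ █ · · · · ·
    · · · · · █ █ █ █ · ·
    · · · · · · █ █ █ █ █
    · · · · · · · · · · ·
    · · · · · · · · · · ·
    · · · · · · · · · · ·
    · · · · · · · · · · ·
    · · · · · · · · · · ·
    · · · · · · · · · · ·
T1:
  2·area = 30
  edge (6, 21)→(0, 18): d=(-6,-3) top-left  bias=+0
  edge (0, 18)→(8, 17): d=(8,-1) top-left  bias=+0
  edge (8, 17)→(6, 21): d=(-2,4) right/bottom  bias=-1
    (7,1)@(15, 3): e=[135,-105,0] → ·  [on edge]
    (6,3)@(13, 7): e=[105,-75,0] → ·  [on edge]
    (5,5)@(11, 11): e=[75,-45,0] → ·  [on edge]
    (4,7)@(9, 15): e=[45,-15,0] → ·  [on edge]
    (1,9)@(3, 19): e=[3,11,16] → █
    (2,9)@(5, 19): e=[9,13,8] → █
    (3,9)@(7, 19): e=[15,15,0] → ·  [on edge]
    (1,10)@(3, 21): e=[-9,27,12] → ·
    (2,10)@(5, 21): e=[-3,29,4] → ·
    (2,11)@(5, 23): e=[-15,45,0] → ·  [on edge]
  covered (2 px):
    · · · · · · · · · · ·
    · · · · · · · · · · ·
    · · · · · · · · · · ·
    · · · · · · · · · · ·
    · · · · · · · · · · ·
    · · · · · · · · · · ·
    · · · · · · · · · · ·
    · · · · · · · · · · ·
    · · · · · · · · · · ·
    · █ █ · · · · · · · ·
    · · · · · · · · · · ·
    · · · · · · · · · · ·

Result: [11,16,3]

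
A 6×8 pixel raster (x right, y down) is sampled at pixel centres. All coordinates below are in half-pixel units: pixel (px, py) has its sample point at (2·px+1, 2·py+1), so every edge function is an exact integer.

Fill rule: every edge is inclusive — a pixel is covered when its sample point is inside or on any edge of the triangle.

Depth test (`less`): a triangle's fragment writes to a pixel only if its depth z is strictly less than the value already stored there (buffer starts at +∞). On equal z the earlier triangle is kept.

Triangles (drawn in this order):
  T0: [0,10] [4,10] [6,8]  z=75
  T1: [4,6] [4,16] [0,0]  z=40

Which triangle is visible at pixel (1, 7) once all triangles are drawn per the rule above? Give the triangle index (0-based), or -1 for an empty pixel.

T0:
  2·area = 8  (B↔C swapped to make it positive)
  edge (0, 10)→(6, 8): d=(6,-2) inclusive
  edge (6, 8)→(4, 10): d=(-2,2) inclusive
  edge (4, 10)→(0, 10): d=(-4,0) inclusive
    (5,1)@(11, 3): e=[-20,0,28] → ·  [on edge]
    (4,2)@(9, 5): e=[-12,0,20] → ·  [on edge]
    (3,3)@(7, 7): e=[-4,0,12] → ·  [on edge]
    (4,3)@(9, 7): e=[0,-4,12] → ·  [on edge]
    (1,4)@(3, 9): e=[0,4,4] → #  [on edge]
    (2,4)@(5, 9): e=[4,0,4] → #  [on edge]
    (3,4)@(7, 9): e=[8,-4,4] → ·
    (1,5)@(3, 11): e=[12,0,-4] → ·  [on edge]
    (2,5)@(5, 11): e=[16,-4,-4] → ·
    (0,6)@(1, 13): e=[20,0,-12] → ·  [on edge]
  covered (2 px):
    · · · · · ·
    · · · · · ·
    · · · · · ·
    · · · · · ·
    · # # · · ·
    · · · · · ·
    · · · · · ·
    · · · · · ·
T1:
  2·area = 40
  edge (4, 6)→(4, 16): d=(0,10) inclusive
  edge (4, 16)→(0, 0): d=(-4,-16) inclusive
  edge (0, 0)→(4, 6): d=(4,6) inclusive
    (0,1)@(1, 3): e=[30,4,6] → #
    (1,1)@(3, 3): e=[10,36,-6] → ·
    (0,2)@(1, 5): e=[30,-4,14] → ·
    (1,2)@(3, 5): e=[10,28,2] → #
    (2,2)@(5, 5): e=[-10,60,-10] → ·
    (1,3)@(3, 7): e=[10,20,10] → #
    (2,3)@(5, 7): e=[-10,52,-2] → ·
    (1,4)@(3, 9): e=[10,12,18] → #
    (2,4)@(5, 9): e=[-10,44,6] → ·
    (1,5)@(3, 11): e=[10,4,26] → #
    (2,5)@(5, 11): e=[-10,36,14] → ·
    (1,6)@(3, 13): e=[10,-4,34] → ·
  covered (5 px):
    · · · · · ·
    # · · · · ·
    · # · · · ·
    · # · · · ·
    · # · · · ·
    · # · · · ·
    · · · · · ·
    · · · · · ·

Z-buffer (winner per pixel, '.' = empty):
  . . . . . .
  1 . . . . .
  . 1 . . . .
  . 1 . . . .
  . 1 0 . . .
  . 1 . . . .
  . . . . . .
  . . . . . .

Result: -1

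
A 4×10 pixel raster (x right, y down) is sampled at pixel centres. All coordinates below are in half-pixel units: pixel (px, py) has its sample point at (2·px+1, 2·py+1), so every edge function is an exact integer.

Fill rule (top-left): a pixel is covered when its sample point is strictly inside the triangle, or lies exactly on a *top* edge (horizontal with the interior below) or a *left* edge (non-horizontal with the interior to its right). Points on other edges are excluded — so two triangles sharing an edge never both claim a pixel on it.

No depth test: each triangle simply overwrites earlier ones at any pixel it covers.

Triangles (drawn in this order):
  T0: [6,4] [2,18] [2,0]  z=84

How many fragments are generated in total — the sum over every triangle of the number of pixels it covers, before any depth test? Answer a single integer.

T0:
  2·area = 72
  edge (6, 4)→(2, 18): d=(-4,14) right/bottom  bias=-1
  edge (2, 18)→(2, 0): d=(0,-18) top-left  bias=+0
  edge (2, 0)→(6, 4): d=(4,4) right/bottom  bias=-1
    (1,0)@(3, 1): e=[54,18,0] → ·  [on edge]
    (1,1)@(3, 3): e=[46,18,8] → #
    (2,1)@(5, 3): e=[18,54,0] → ·  [on edge]
    (1,2)@(3, 5): e=[38,18,16] → #
    (2,2)@(5, 5): e=[10,54,8] → #
    (3,2)@(7, 5): e=[-18,90,0] → ·  [on edge]
    (1,3)@(3, 7): e=[30,18,24] → #
    (3,3)@(7, 7): e=[-26,90,8] → ·
    (1,4)@(3, 9): e=[22,18,32] → #
    (2,4)@(5, 9): e=[-6,54,24] → ·
    (1,5)@(3, 11): e=[14,18,40] → #
    (2,5)@(5, 11): e=[-14,54,32] → ·
  covered (8 px):
    · · · ·
    · # · ·
    · # # ·
    · # # ·
    · # · ·
    · # · ·
    · # · ·
    · · · ·
    · · · ·
    · · · ·

Result: 8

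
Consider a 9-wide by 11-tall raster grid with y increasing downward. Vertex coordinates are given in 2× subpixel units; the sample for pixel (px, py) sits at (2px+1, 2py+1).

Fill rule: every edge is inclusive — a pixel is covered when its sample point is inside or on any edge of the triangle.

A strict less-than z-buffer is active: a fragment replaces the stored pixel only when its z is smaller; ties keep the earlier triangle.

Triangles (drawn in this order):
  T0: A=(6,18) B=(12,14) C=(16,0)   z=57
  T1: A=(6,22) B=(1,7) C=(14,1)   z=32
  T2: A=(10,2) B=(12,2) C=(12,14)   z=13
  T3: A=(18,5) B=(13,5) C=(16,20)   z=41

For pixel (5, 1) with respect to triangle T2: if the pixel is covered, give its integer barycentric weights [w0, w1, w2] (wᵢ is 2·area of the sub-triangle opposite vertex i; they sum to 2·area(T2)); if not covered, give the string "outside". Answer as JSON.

T0:
  2·area = 68  (B↔C swapped to make it positive)
  edge (6, 18)→(16, 0): d=(10,-18) inclusive
  edge (16, 0)→(12, 14): d=(-4,14) inclusive
  edge (12, 14)→(6, 18): d=(-6,4) inclusive
    (7,1)@(15, 3): e=[12,2,54] → █
    (8,1)@(17, 3): e=[48,-26,46] → ·
    (7,2)@(15, 5): e=[32,-6,42] → ·
    (6,3)@(13, 7): e=[16,14,38] → █
    (7,3)@(15, 7): e=[52,-14,30] → ·
    (5,4)@(11, 9): e=[0,34,34] → █  [on edge]
    (7,4)@(15, 9): e=[72,-22,18] → ·
    (5,5)@(11, 11): e=[20,26,22] → █
    (6,5)@(13, 11): e=[56,-2,14] → ·
    (4,6)@(9, 13): e=[4,46,18] → █
    (6,6)@(13, 13): e=[76,-10,2] → ·
    (4,7)@(9, 15): e=[24,38,6] → █
  covered (9 px):
    · · · · · · · · ·
    · · · · · · · █ ·
    · · · · · · · · ·
    · · · · · · █ · ·
    · · · · · █ █ · ·
    · · · · · █ · · ·
    · · · · █ █ · · ·
    · · · · █ · · · ·
    · · · █ · · · · ·
    · · · · · · · · ·
    · · · · · · · · ·
T1:
  2·area = 225
  edge (6, 22)→(1, 7): d=(-5,-15) inclusive
  edge (1, 7)→(14, 1): d=(13,-6) inclusive
  edge (14, 1)→(6, 22): d=(-8,21) inclusive
    (5,1)@(11, 3): e=[170,8,47] → █
    (6,1)@(13, 3): e=[200,20,5] → █
    (7,1)@(15, 3): e=[230,32,-37] → ·
    (3,2)@(7, 5): e=[100,10,115] → █
    (4,2)@(9, 5): e=[130,22,73] → █
    (6,2)@(13, 5): e=[190,46,-11] → ·
    (0,3)@(1, 7): e=[0,0,225] → █  [on edge]
    (1,3)@(3, 7): e=[30,12,183] → █
    (2,3)@(5, 7): e=[60,24,141] → █
    (6,3)@(13, 7): e=[180,72,-27] → ·
    (0,4)@(1, 9): e=[-10,26,209] → ·
    (1,4)@(3, 9): e=[20,38,167] → █
    (1,6)@(3, 13): e=[0,90,135] → █  [on edge]
    (2,9)@(5, 19): e=[0,180,45] → █  [on edge]
  covered (29 px):
    · · · · · · · · ·
    · · · · · █ █ · ·
    · · · █ █ █ · · ·
    █ █ █ █ █ █ · · ·
    · █ █ █ █ · · · ·
    · █ █ █ █ · · · ·
    · █ █ █ █ · · · ·
    · · █ █ · · · · ·
    · · █ █ · · · · ·
    · · █ █ · · · · ·
    · · · · · · · · ·
T2:
  2·area = 24
  edge (10, 2)→(12, 2): d=(2,0) inclusive
  edge (12, 2)→(12, 14): d=(0,12) inclusive
  edge (12, 14)→(10, 2): d=(-2,-12) inclusive
    (5,1)@(11, 3): e=[2,12,10] → █
    (6,1)@(13, 3): e=[2,-12,34] → ·
    (5,2)@(11, 5): e=[6,12,6] → █
    (6,2)@(13, 5): e=[6,-12,30] → ·
    (5,3)@(11, 7): e=[10,12,2] → █
    (6,3)@(13, 7): e=[10,-12,26] → ·
    (5,4)@(11, 9): e=[14,12,-2] → ·
  covered (3 px):
    · · · · · · · · ·
    · · · · · █ · · ·
    · · · · · █ · · ·
    · · · · · █ · · ·
    · · · · · · · · ·
    · · · · · · · · ·
    · · · · · · · · ·
    · · · · · · · · ·
    · · · · · · · · ·
    · · · · · · · · ·
    · · · · · · · · ·
T3:
  2·area = 75  (B↔C swapped to make it positive)
  edge (18, 5)→(16, 20): d=(-2,15) inclusive
  edge (16, 20)→(13, 5): d=(-3,-15) inclusive
  edge (13, 5)→(18, 5): d=(5,0) inclusive
    (0,2)@(1, 5): e=[255,-180,0] → ·  [on edge]
    (1,2)@(3, 5): e=[225,-150,0] → ·  [on edge]
    (2,2)@(5, 5): e=[195,-120,0] → ·  [on edge]
    (3,2)@(7, 5): e=[165,-90,0] → ·  [on edge]
    (4,2)@(9, 5): e=[135,-60,0] → ·  [on edge]
    (5,2)@(11, 5): e=[105,-30,0] → ·  [on edge]
    (6,2)@(13, 5): e=[75,0,0] → █  [on edge]
    (7,2)@(15, 5): e=[45,30,0] → █  [on edge]
    (8,2)@(17, 5): e=[15,60,0] → █  [on edge]
    (6,3)@(13, 7): e=[71,-6,10] → ·
    (7,3)@(15, 7): e=[41,24,10] → █
    (7,4)@(15, 9): e=[37,18,20] → █
    (7,7)@(15, 15): e=[25,0,50] → █  [on edge]
  covered (11 px):
    · · · · · · · · ·
    · · · · · · · · ·
    · · · · · · █ █ █
    · · · · · · · █ █
    · · · · · · · █ █
    · · · · · · · █ █
    · · · · · · · █ ·
    · · · · · · · █ ·
    · · · · · · · · ·
    · · · · · · · · ·
    · · · · · · · · ·

Result: [12,10,2]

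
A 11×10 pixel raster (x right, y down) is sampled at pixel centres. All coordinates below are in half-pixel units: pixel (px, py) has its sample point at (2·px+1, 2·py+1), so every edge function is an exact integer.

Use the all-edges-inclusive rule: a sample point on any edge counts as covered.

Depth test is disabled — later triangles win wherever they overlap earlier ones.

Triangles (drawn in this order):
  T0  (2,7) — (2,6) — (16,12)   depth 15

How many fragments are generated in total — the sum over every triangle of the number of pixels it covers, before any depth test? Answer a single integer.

T0:
  2·area = 14
  edge (2, 7)→(2, 6): d=(0,-1) inclusive
  edge (2, 6)→(16, 12): d=(14,6) inclusive
  edge (16, 12)→(2, 7): d=(-14,-5) inclusive
    (1,3)@(3, 7): e=[1,8,5] → █
    (2,3)@(5, 7): e=[3,-4,15] → ·
    (1,4)@(3, 9): e=[1,36,-23] → ·
    (4,4)@(9, 9): e=[7,0,7] → █  [on edge]
    (5,4)@(11, 9): e=[9,-12,17] → ·
    (4,5)@(9, 11): e=[7,28,-21] → ·
  covered (2 px):
    · · · · · · · · · · ·
    · · · · · · · · · · ·
    · · · · · · · · · · ·
    · █ · · · · · · · · ·
    · · · · █ · · · · · ·
    · · · · · · · · · · ·
    · · · · · · · · · · ·
    · · · · · · · · · · ·
    · · · · · · · · · · ·
    · · · · · · · · · · ·

Result: 2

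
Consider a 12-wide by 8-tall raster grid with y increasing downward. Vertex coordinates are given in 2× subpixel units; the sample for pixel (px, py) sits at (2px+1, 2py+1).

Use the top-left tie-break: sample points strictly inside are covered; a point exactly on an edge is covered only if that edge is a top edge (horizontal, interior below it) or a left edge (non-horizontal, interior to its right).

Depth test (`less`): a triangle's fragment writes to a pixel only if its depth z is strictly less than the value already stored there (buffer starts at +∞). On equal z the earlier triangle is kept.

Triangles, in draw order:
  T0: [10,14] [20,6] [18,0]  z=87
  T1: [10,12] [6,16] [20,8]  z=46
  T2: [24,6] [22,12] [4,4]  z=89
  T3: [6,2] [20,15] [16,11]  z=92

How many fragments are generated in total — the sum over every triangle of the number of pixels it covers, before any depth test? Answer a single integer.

T0:
  2·area = 76  (B↔C swapped to make it positive)
  edge (10, 14)→(18, 0): d=(8,-14) top-left  bias=+0
  edge (18, 0)→(20, 6): d=(2,6) right/bottom  bias=-1
  edge (20, 6)→(10, 14): d=(-10,8) right/bottom  bias=-1
    (8,1)@(17, 3): e=[10,12,54] → █
    (9,1)@(19, 3): e=[38,0,38] → ·  [on edge]
    (8,2)@(17, 5): e=[26,16,34] → █
    (9,2)@(19, 5): e=[54,4,18] → █
    (10,2)@(21, 5): e=[82,-8,2] → ·
    (7,3)@(15, 7): e=[14,32,30] → █
    (9,3)@(19, 7): e=[70,8,-2] → ·
    (6,4)@(13, 9): e=[2,48,26] → █
    (8,4)@(17, 9): e=[58,24,-6] → ·
    (10,4)@(21, 9): e=[114,0,-38] → ·  [on edge]
    (6,5)@(13, 11): e=[18,52,6] → █
    (7,5)@(15, 11): e=[46,40,-10] → ·
    (11,7)@(23, 15): e=[190,0,-114] → ·  [on edge]
  covered (9 px):
    · · · · · · · · · · · ·
    · · · · · · · · █ · · ·
    · · · · · · · · █ █ · ·
    · · · · · · · █ █ · · ·
    · · · · · · █ █ · · · ·
    · · · · · · █ · · · · ·
    · · · · · █ · · · · · ·
    · · · · · · · · · · · ·
T1:
  2·area = 24  (B↔C swapped to make it positive)
  edge (10, 12)→(20, 8): d=(10,-4) top-left  bias=+0
  edge (20, 8)→(6, 16): d=(-14,8) right/bottom  bias=-1
  edge (6, 16)→(10, 12): d=(4,-4) top-left  bias=+0
    (10,0)@(21, 1): e=[-66,90,0] → ·  [on edge]
    (9,1)@(19, 3): e=[-54,78,0] → ·  [on edge]
    (8,2)@(17, 5): e=[-42,66,0] → ·  [on edge]
    (7,3)@(15, 7): e=[-30,54,0] → ·  [on edge]
    (6,4)@(13, 9): e=[-18,42,0] → ·  [on edge]
    (5,5)@(11, 11): e=[-6,30,0] → ·  [on edge]
    (6,5)@(13, 11): e=[2,14,8] → █
    (7,5)@(15, 11): e=[10,-2,16] → ·
    (4,6)@(9, 13): e=[6,18,0] → █  [on edge]
    (5,6)@(11, 13): e=[14,2,8] → █
    (6,6)@(13, 13): e=[22,-14,16] → ·
    (3,7)@(7, 15): e=[18,6,0] → █  [on edge]
  covered (4 px):
    · · · · · · · · · · · ·
    · · · · · · · · · · · ·
    · · · · · · · · · · · ·
    · · · · · · · · · · · ·
    · · · · · · · · · · · ·
    · · · · · · █ · · · · ·
    · · · · █ █ · · · · · ·
    · · · █ · · · · · · · ·
T2:
  2·area = 124
  edge (24, 6)→(22, 12): d=(-2,6) right/bottom  bias=-1
  edge (22, 12)→(4, 4): d=(-18,-8) top-left  bias=+0
  edge (4, 4)→(24, 6): d=(20,2) right/bottom  bias=-1
    (3,2)@(7, 5): e=[104,6,14] → █
    (4,2)@(9, 5): e=[92,22,10] → █
    (5,2)@(11, 5): e=[80,38,6] → █
    (6,2)@(13, 5): e=[68,54,2] → █
    (7,2)@(15, 5): e=[56,70,-2] → ·
    (3,3)@(7, 7): e=[100,-30,54] → ·
    (4,3)@(9, 7): e=[88,-14,50] → ·
    (5,3)@(11, 7): e=[76,2,46] → █
    (7,3)@(15, 7): e=[52,34,38] → █
    (8,3)@(17, 7): e=[40,50,34] → █
    (9,3)@(19, 7): e=[28,66,30] → █
    (10,3)@(21, 7): e=[16,82,26] → █
    (11,4)@(23, 9): e=[0,62,62] → ·  [on edge]
    (10,7)@(21, 15): e=[0,-62,186] → ·  [on edge]
  covered (15 px):
    · · · · · · · · · · · ·
    · · · · · · · · · · · ·
    · · · █ █ █ █ · · · · ·
    · · · · · █ █ █ █ █ █ █
    · · · · · · · · █ █ █ ·
    · · · · · · · · · · █ ·
    · · · · · · · · · · · ·
    · · · · · · · · · · · ·
T3:
  2·area = 4  (B↔C swapped to make it positive)
  edge (6, 2)→(16, 11): d=(10,9) right/bottom  bias=-1
  edge (16, 11)→(20, 15): d=(4,4) right/bottom  bias=-1
  edge (20, 15)→(6, 2): d=(-14,-13) top-left  bias=+0
  covered (0 px):
    · · · · · · · · · · · ·
    · · · · · · · · · · · ·
    · · · · · · · · · · · ·
    · · · · · · · · · · · ·
    · · · · · · · · · · · ·
    · · · · · · · · · · · ·
    · · · · · · · · · · · ·
    · · · · · · · · · · · ·

Final: 28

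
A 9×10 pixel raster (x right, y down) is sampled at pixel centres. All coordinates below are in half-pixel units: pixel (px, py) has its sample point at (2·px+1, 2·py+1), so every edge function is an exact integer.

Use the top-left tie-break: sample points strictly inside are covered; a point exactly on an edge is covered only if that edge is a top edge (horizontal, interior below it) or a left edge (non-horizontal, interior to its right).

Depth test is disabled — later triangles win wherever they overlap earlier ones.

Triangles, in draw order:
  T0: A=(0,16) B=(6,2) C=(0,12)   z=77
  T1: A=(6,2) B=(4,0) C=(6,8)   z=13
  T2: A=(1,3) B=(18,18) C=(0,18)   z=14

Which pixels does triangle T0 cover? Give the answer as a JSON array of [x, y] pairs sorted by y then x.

T0:
  2·area = 24  (B↔C swapped to make it positive)
  edge (0, 16)→(0, 12): d=(0,-4) top-left  bias=+0
  edge (0, 12)→(6, 2): d=(6,-10) top-left  bias=+0
  edge (6, 2)→(0, 16): d=(-6,14) right/bottom  bias=-1
    (1,3)@(3, 7): e=[12,0,12] → X  [on edge]
    (2,3)@(5, 7): e=[20,20,-16] → .
    (1,4)@(3, 9): e=[12,12,0] → .  [on edge]
    (0,5)@(1, 11): e=[4,4,16] → X
    (1,5)@(3, 11): e=[12,24,-12] → .
    (0,6)@(1, 13): e=[4,16,4] → X
    (1,6)@(3, 13): e=[12,36,-24] → .
    (0,7)@(1, 15): e=[4,28,-8] → .
  covered (3 px):
    . . . . . . . . .
    . . . . . . . . .
    . . . . . . . . .
    . X . . . . . . .
    . . . . . . . . .
    X . . . . . . . .
    X . . . . . . . .
    . . . . . . . . .
    . . . . . . . . .
    . . . . . . . . .
T1:
  2·area = 12  (B↔C swapped to make it positive)
  edge (6, 2)→(6, 8): d=(0,6) right/bottom  bias=-1
  edge (6, 8)→(4, 0): d=(-2,-8) top-left  bias=+0
  edge (4, 0)→(6, 2): d=(2,2) right/bottom  bias=-1
    (2,0)@(5, 1): e=[6,6,0] → .  [on edge]
    (2,1)@(5, 3): e=[6,2,4] → X
    (3,1)@(7, 3): e=[-6,18,0] → .  [on edge]
    (2,2)@(5, 5): e=[6,-2,8] → .
    (4,2)@(9, 5): e=[-18,30,0] → .  [on edge]
    (5,3)@(11, 7): e=[-30,42,0] → .  [on edge]
    (6,4)@(13, 9): e=[-42,54,0] → .  [on edge]
    (7,5)@(15, 11): e=[-54,66,0] → .  [on edge]
    (8,6)@(17, 13): e=[-66,78,0] → .  [on edge]
  covered (1 px):
    . . . . . . . . .
    . . X . . . . . .
    . . . . . . . . .
    . . . . . . . . .
    . . . . . . . . .
    . . . . . . . . .
    . . . . . . . . .
    . . . . . . . . .
    . . . . . . . . .
    . . . . . . . . .
T2:
  2·area = 270
  edge (1, 3)→(18, 18): d=(17,15) right/bottom  bias=-1
  edge (18, 18)→(0, 18): d=(-18,0) right/bottom  bias=-1
  edge (0, 18)→(1, 3): d=(1,-15) top-left  bias=+0
    (0,1)@(1, 3): e=[0,270,0] → .  [on edge]
    (0,2)@(1, 5): e=[34,234,2] → X
    (1,2)@(3, 5): e=[4,234,32] → X
    (2,2)@(5, 5): e=[-26,234,62] → .
    (0,3)@(1, 7): e=[68,198,4] → X
    (2,3)@(5, 7): e=[8,198,64] → X
    (3,3)@(7, 7): e=[-22,198,94] → .
    (0,4)@(1, 9): e=[102,162,6] → X
    (3,4)@(7, 9): e=[12,162,96] → X
    (4,4)@(9, 9): e=[-18,162,126] → .
    (0,5)@(1, 11): e=[136,126,8] → X
    (4,5)@(9, 11): e=[16,126,128] → X
  covered (35 px):
    . . . . . . . . .
    . . . . . . . . .
    X X . . . . . . .
    X X X . . . . . .
    X X X X . . . . .
    X X X X X . . . .
    X X X X X X . . .
    X X X X X X X . .
    X X X X X X X X .
    . . . . . . . . .

Final: [[1,3],[0,5],[0,6]]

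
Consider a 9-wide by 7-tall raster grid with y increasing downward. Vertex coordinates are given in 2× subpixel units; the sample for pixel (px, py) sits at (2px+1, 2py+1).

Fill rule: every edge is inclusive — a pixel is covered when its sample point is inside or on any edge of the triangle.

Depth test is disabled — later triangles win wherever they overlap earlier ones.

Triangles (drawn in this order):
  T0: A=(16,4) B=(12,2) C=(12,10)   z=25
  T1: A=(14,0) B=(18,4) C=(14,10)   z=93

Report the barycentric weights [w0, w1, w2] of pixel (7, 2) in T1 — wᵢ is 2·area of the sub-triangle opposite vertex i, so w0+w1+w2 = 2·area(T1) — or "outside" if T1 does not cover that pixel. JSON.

T0:
  2·area = 32  (B↔C swapped to make it positive)
  edge (16, 4)→(12, 10): d=(-4,6) inclusive
  edge (12, 10)→(12, 2): d=(0,-8) inclusive
  edge (12, 2)→(16, 4): d=(4,2) inclusive
    (6,1)@(13, 3): e=[22,8,2] → █
    (7,1)@(15, 3): e=[10,24,-2] → ·
    (6,2)@(13, 5): e=[14,8,10] → █
    (7,2)@(15, 5): e=[2,24,6] → █
    (8,2)@(17, 5): e=[-10,40,2] → ·
    (6,3)@(13, 7): e=[6,8,18] → █
    (7,3)@(15, 7): e=[-6,24,14] → ·
    (6,4)@(13, 9): e=[-2,8,26] → ·
  covered (4 px):
    · · · · · · · · ·
    · · · · · · █ · ·
    · · · · · · █ █ ·
    · · · · · · █ · ·
    · · · · · · · · ·
    · · · · · · · · ·
    · · · · · · · · ·
T1:
  2·area = 40
  edge (14, 0)→(18, 4): d=(4,4) inclusive
  edge (18, 4)→(14, 10): d=(-4,6) inclusive
  edge (14, 10)→(14, 0): d=(0,-10) inclusive
    (7,0)@(15, 1): e=[0,30,10] → █  [on edge]
    (8,0)@(17, 1): e=[-8,18,30] → ·
    (7,1)@(15, 3): e=[8,22,10] → █
    (8,1)@(17, 3): e=[0,10,30] → █  [on edge]
    (7,2)@(15, 5): e=[16,14,10] → █
    (7,3)@(15, 7): e=[24,6,10] → █
    (8,3)@(17, 7): e=[16,-6,30] → ·
    (7,4)@(15, 9): e=[32,-2,10] → ·
  covered (6 px):
    · · · · · · · █ ·
    · · · · · · · █ █
    · · · · · · · █ █
    · · · · · · · █ ·
    · · · · · · · · ·
    · · · · · · · · ·
    · · · · · · · · ·

Result: [14,10,16]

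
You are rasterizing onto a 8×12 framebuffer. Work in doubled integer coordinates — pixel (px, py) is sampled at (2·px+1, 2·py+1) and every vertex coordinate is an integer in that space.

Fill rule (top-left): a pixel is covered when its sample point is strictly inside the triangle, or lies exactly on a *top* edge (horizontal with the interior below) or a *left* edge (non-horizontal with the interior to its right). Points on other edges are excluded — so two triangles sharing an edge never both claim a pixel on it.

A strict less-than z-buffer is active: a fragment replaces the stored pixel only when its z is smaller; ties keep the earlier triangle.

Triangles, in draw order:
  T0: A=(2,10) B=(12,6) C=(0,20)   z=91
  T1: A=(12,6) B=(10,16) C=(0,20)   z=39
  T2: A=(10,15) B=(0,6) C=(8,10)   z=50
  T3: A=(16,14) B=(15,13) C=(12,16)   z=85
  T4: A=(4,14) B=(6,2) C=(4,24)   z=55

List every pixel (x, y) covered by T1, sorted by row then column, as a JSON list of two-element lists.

T0:
  2·area = 92
  edge (2, 10)→(12, 6): d=(10,-4) top-left  bias=+0
  edge (12, 6)→(0, 20): d=(-12,14) right/bottom  bias=-1
  edge (0, 20)→(2, 10): d=(2,-10) top-left  bias=+0
    (1,2)@(3, 5): e=[-46,138,0] → .  [on edge]
    (5,3)@(11, 7): e=[6,2,84] → X
    (6,3)@(13, 7): e=[14,-26,104] → .
    (2,4)@(5, 9): e=[2,62,28] → X
    (3,4)@(7, 9): e=[10,34,48] → X
    (4,4)@(9, 9): e=[18,6,68] → X
    (5,4)@(11, 9): e=[26,-22,88] → .
    (1,5)@(3, 11): e=[14,66,12] → X
    (4,5)@(9, 11): e=[38,-18,72] → .
    (1,6)@(3, 13): e=[34,42,16] → X
    (3,6)@(7, 13): e=[50,-14,56] → .
    (0,7)@(1, 15): e=[46,46,0] → X  [on edge]
  covered (12 px):
    . . . . . . . .
    . . . . . . . .
    . . . . . . . .
    . . . . . X . .
    . . X X X . . .
    . X X X . . . .
    . X X . . . . .
    X X . . . . . .
    X . . . . . . .
    . . . . . . . .
    . . . . . . . .
    . . . . . . . .
T1:
  2·area = 92
  edge (12, 6)→(10, 16): d=(-2,10) right/bottom  bias=-1
  edge (10, 16)→(0, 20): d=(-10,4) right/bottom  bias=-1
  edge (0, 20)→(12, 6): d=(12,-14) top-left  bias=+0
    (6,0)@(13, 1): e=[0,138,-46] → .  [on edge]
    (5,4)@(11, 9): e=[4,66,22] → X
    (6,4)@(13, 9): e=[-16,58,50] → .
    (4,5)@(9, 11): e=[20,54,18] → X
    (5,5)@(11, 11): e=[0,46,46] → .  [on edge]
    (3,6)@(7, 13): e=[36,42,14] → X
    (5,6)@(11, 13): e=[-4,26,70] → .
    (2,7)@(5, 15): e=[52,30,10] → X
    (5,7)@(11, 15): e=[-8,6,94] → .
    (1,8)@(3, 17): e=[68,18,6] → X
    (4,8)@(9, 17): e=[8,-6,90] → .
    (0,9)@(1, 19): e=[84,6,2] → X
    (4,10)@(9, 21): e=[0,-46,138] → .  [on edge]
  covered (11 px):
    . . . . . . . .
    . . . . . . . .
    . . . . . . . .
    . . . . . . . .
    . . . . . X . .
    . . . . X . . .
    . . . X X . . .
    . . X X X . . .
    . X X X . . . .
    X . . . . . . .
    . . . . . . . .
    . . . . . . . .
T2:
  2·area = 32
  edge (10, 15)→(0, 6): d=(-10,-9) top-left  bias=+0
  edge (0, 6)→(8, 10): d=(8,4) right/bottom  bias=-1
  edge (8, 10)→(10, 15): d=(2,5) right/bottom  bias=-1
    (2,4)@(5, 9): e=[15,4,13] → X
    (3,4)@(7, 9): e=[33,-4,3] → .
    (2,5)@(5, 11): e=[-5,20,17] → .
    (3,5)@(7, 11): e=[13,12,7] → X
    (4,5)@(9, 11): e=[31,4,-3] → .
    (3,6)@(7, 13): e=[-7,28,11] → .
    (4,6)@(9, 13): e=[11,20,1] → X
    (5,6)@(11, 13): e=[29,12,-9] → .
    (4,7)@(9, 15): e=[-9,36,5] → .
  covered (3 px):
    . . . . . . . .
    . . . . . . . .
    . . . . . . . .
    . . . . . . . .
    . . X . . . . .
    . . . X . . . .
    . . . . X . . .
    . . . . . . . .
    . . . . . . . .
    . . . . . . . .
    . . . . . . . .
    . . . . . . . .
T3:
  2·area = 6  (B↔C swapped to make it positive)
  edge (16, 14)→(12, 16): d=(-4,2) right/bottom  bias=-1
  edge (12, 16)→(15, 13): d=(3,-3) top-left  bias=+0
  edge (15, 13)→(16, 14): d=(1,1) right/bottom  bias=-1
    (1,0)@(3, 1): e=[78,-72,0] → .  [on edge]
    (2,1)@(5, 3): e=[66,-60,0] → .  [on edge]
    (3,2)@(7, 5): e=[54,-48,0] → .  [on edge]
    (4,3)@(9, 7): e=[42,-36,0] → .  [on edge]
    (5,4)@(11, 9): e=[30,-24,0] → .  [on edge]
    (6,5)@(13, 11): e=[18,-12,0] → .  [on edge]
    (7,6)@(15, 13): e=[6,0,0] → .  [on edge]
    (6,7)@(13, 15): e=[2,0,4] → X  [on edge]
    (7,7)@(15, 15): e=[-2,6,2] → .
    (5,8)@(11, 17): e=[-2,0,8] → .  [on edge]
    (6,8)@(13, 17): e=[-6,6,6] → .
    (4,9)@(9, 19): e=[-6,0,12] → .  [on edge]
    (3,10)@(7, 21): e=[-10,0,16] → .  [on edge]
    (2,11)@(5, 23): e=[-14,0,20] → .  [on edge]
  covered (1 px):
    . . . . . . . .
    . . . . . . . .
    . . . . . . . .
    . . . . . . . .
    . . . . . . . .
    . . . . . . . .
    . . . . . . . .
    . . . . . . X .
    . . . . . . . .
    . . . . . . . .
    . . . . . . . .
    . . . . . . . .
T4:
  2·area = 20
  edge (4, 14)→(6, 2): d=(2,-12) top-left  bias=+0
  edge (6, 2)→(4, 24): d=(-2,22) right/bottom  bias=-1
  edge (4, 24)→(4, 14): d=(0,-10) top-left  bias=+0
    (2,4)@(5, 9): e=[2,8,10] → X
    (3,4)@(7, 9): e=[26,-36,30] → .
    (2,5)@(5, 11): e=[6,4,10] → X
    (3,5)@(7, 11): e=[30,-40,30] → .
    (2,6)@(5, 13): e=[10,0,10] → .  [on edge]
  covered (2 px):
    . . . . . . . .
    . . . . . . . .
    . . . . . . . .
    . . . . . . . .
    . . X . . . . .
    . . X . . . . .
    . . . . . . . .
    . . . . . . . .
    . . . . . . . .
    . . . . . . . .
    . . . . . . . .
    . . . . . . . .

Final: [[5,4],[4,5],[3,6],[4,6],[2,7],[3,7],[4,7],[1,8],[2,8],[3,8],[0,9]]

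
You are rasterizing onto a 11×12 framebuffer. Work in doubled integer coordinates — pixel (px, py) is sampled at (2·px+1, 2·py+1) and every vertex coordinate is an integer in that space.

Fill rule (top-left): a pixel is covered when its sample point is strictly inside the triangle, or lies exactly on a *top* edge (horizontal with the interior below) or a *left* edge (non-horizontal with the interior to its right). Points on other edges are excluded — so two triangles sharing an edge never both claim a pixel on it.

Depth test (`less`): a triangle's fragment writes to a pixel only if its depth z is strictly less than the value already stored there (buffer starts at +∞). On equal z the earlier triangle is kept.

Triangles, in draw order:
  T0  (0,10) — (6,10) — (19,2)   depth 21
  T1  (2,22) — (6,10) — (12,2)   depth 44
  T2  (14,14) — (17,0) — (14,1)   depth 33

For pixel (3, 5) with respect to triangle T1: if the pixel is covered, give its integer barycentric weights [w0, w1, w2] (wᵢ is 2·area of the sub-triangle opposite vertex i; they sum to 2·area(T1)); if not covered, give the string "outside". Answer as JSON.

T0:
  2·area = 48  (B↔C swapped to make it positive)
  edge (0, 10)→(19, 2): d=(19,-8) top-left  bias=+0
  edge (19, 2)→(6, 10): d=(-13,8) right/bottom  bias=-1
  edge (6, 10)→(0, 10): d=(-6,0) right/bottom  bias=-1
    (8,1)@(17, 3): e=[3,3,42] → █
    (9,1)@(19, 3): e=[19,-13,42] → ·
    (6,2)@(13, 5): e=[9,9,30] → █
    (7,2)@(15, 5): e=[25,-7,30] → ·
    (8,2)@(17, 5): e=[41,-23,30] → ·
    (4,3)@(9, 7): e=[15,15,18] → █
    (5,3)@(11, 7): e=[31,-1,18] → ·
    (6,3)@(13, 7): e=[47,-17,18] → ·
    (1,4)@(3, 9): e=[5,37,6] → █
    (2,4)@(5, 9): e=[21,21,6] → █
    (3,4)@(7, 9): e=[37,5,6] → █
    (4,4)@(9, 9): e=[53,-11,6] → ·
  covered (6 px):
    · · · · · · · · · · ·
    · · · · · · · · █ · ·
    · · · · · · █ · · · ·
    · · · · █ · · · · · ·
    · █ █ █ · · · · · · ·
    · · · · · · · · · · ·
    · · · · · · · · · · ·
    · · · · · · · · · · ·
    · · · · · · · · · · ·
    · · · · · · · · · · ·
    · · · · · · · · · · ·
    · · · · · · · · · · ·
T1:
  2·area = 40
  edge (2, 22)→(6, 10): d=(4,-12) top-left  bias=+0
  edge (6, 10)→(12, 2): d=(6,-8) top-left  bias=+0
  edge (12, 2)→(2, 22): d=(-10,20) right/bottom  bias=-1
    (4,0)@(9, 1): e=[0,-30,70] → ·  [on edge]
    (3,3)@(7, 7): e=[0,-10,50] → ·  [on edge]
    (4,3)@(9, 7): e=[24,6,10] → █
    (5,3)@(11, 7): e=[48,22,-30] → ·
    (3,4)@(7, 9): e=[8,2,30] → █
    (4,4)@(9, 9): e=[32,18,-10] → ·
    (3,5)@(7, 11): e=[16,14,10] → █
    (4,5)@(9, 11): e=[40,30,-30] → ·
    (2,6)@(5, 13): e=[0,10,30] → █  [on edge]
    (3,6)@(7, 13): e=[24,26,-10] → ·
    (2,7)@(5, 15): e=[8,22,10] → █
    (3,7)@(7, 15): e=[32,38,-30] → ·
    (1,9)@(3, 19): e=[0,30,10] → █  [on edge]
  covered (6 px):
    · · · · · · · · · · ·
    · · · · · · · · · · ·
    · · · · · · · · · · ·
    · · · · █ · · · · · ·
    · · · █ · · · · · · ·
    · · · █ · · · · · · ·
    · · █ · · · · · · · ·
    · · █ · · · · · · · ·
    · · · · · · · · · · ·
    · █ · · · · · · · · ·
    · · · · · · · · · · ·
    · · · · · · · · · · ·
T2:
  2·area = 39  (B↔C swapped to make it positive)
  edge (14, 14)→(14, 1): d=(0,-13) top-left  bias=+0
  edge (14, 1)→(17, 0): d=(3,-1) top-left  bias=+0
  edge (17, 0)→(14, 14): d=(-3,14) right/bottom  bias=-1
    (7,0)@(15, 1): e=[13,1,25] → █
    (8,0)@(17, 1): e=[39,3,-3] → ·
    (7,1)@(15, 3): e=[13,7,19] → █
    (8,1)@(17, 3): e=[39,9,-9] → ·
    (7,2)@(15, 5): e=[13,13,13] → █
    (8,2)@(17, 5): e=[39,15,-15] → ·
    (7,3)@(15, 7): e=[13,19,7] → █
    (8,3)@(17, 7): e=[39,21,-21] → ·
    (7,4)@(15, 9): e=[13,25,1] → █
    (8,4)@(17, 9): e=[39,27,-27] → ·
    (7,5)@(15, 11): e=[13,31,-5] → ·
  covered (5 px):
    · · · · · · · █ · · ·
    · · · · · · · █ · · ·
    · · · · · · · █ · · ·
    · · · · · · · █ · · ·
    · · · · · · · █ · · ·
    · · · · · · · · · · ·
    · · · · · · · · · · ·
    · · · · · · · · · · ·
    · · · · · · · · · · ·
    · · · · · · · · · · ·
    · · · · · · · · · · ·
    · · · · · · · · · · ·

Final: [14,10,16]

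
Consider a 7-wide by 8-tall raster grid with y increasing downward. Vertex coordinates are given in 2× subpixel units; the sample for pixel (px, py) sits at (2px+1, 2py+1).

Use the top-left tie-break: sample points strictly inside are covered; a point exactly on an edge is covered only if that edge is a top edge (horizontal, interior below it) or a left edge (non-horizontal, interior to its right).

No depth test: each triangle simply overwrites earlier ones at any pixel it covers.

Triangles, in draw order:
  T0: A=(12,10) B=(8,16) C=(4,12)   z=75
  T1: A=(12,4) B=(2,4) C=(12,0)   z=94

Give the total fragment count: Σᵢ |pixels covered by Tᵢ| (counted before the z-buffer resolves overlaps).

T0:
  2·area = 40
  edge (12, 10)→(8, 16): d=(-4,6) right/bottom  bias=-1
  edge (8, 16)→(4, 12): d=(-4,-4) top-left  bias=+0
  edge (4, 12)→(12, 10): d=(8,-2) top-left  bias=+0
    (0,4)@(1, 9): e=[70,0,-30] → .  [on edge]
    (1,5)@(3, 11): e=[50,0,-10] → .  [on edge]
    (4,5)@(9, 11): e=[14,24,2] → X
    (5,5)@(11, 11): e=[2,32,6] → X
    (6,5)@(13, 11): e=[-10,40,10] → .
    (2,6)@(5, 13): e=[30,0,10] → X  [on edge]
    (3,6)@(7, 13): e=[18,8,14] → X
    (5,6)@(11, 13): e=[-6,24,22] → .
    (2,7)@(5, 15): e=[22,-8,26] → .
    (3,7)@(7, 15): e=[10,0,30] → X  [on edge]
    (4,7)@(9, 15): e=[-2,8,34] → .
  covered (6 px):
    . . . . . . .
    . . . . . . .
    . . . . . . .
    . . . . . . .
    . . . . . . .
    . . . . X X .
    . . X X X . .
    . . . X . . .
T1:
  2·area = 40
  edge (12, 4)→(2, 4): d=(-10,0) right/bottom  bias=-1
  edge (2, 4)→(12, 0): d=(10,-4) top-left  bias=+0
  edge (12, 0)→(12, 4): d=(0,4) right/bottom  bias=-1
    (5,0)@(11, 1): e=[30,6,4] → X
    (6,0)@(13, 1): e=[30,14,-4] → .
    (2,1)@(5, 3): e=[10,2,28] → X
    (3,1)@(7, 3): e=[10,10,20] → X
    (4,1)@(9, 3): e=[10,18,12] → X
    (6,1)@(13, 3): e=[10,34,-4] → .
    (2,2)@(5, 5): e=[-10,22,28] → .
    (3,2)@(7, 5): e=[-10,30,20] → .
    (4,2)@(9, 5): e=[-10,38,12] → .
    (5,2)@(11, 5): e=[-10,46,4] → .
  covered (5 px):
    . . . . . X .
    . . X X X X .
    . . . . . . .
    . . . . . . .
    . . . . . . .
    . . . . . . .
    . . . . . . .
    . . . . . . .

Final: 11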